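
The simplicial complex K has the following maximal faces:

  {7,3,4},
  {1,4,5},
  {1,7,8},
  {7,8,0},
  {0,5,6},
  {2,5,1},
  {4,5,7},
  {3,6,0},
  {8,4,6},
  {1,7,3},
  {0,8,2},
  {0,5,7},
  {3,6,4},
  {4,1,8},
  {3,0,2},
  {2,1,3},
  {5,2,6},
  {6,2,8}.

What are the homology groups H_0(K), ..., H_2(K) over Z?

H_0 = Z,  H_1 = Z × Z/2,  H_2 = 0.

Fix the vertex order 0 < 1 < 2 < 3 < 4 < 5 < 6 < 7 < 8 and write every simplex with vertices in increasing order. Then dim K = 2 and the simplices of K are:

  0-simplices (9): [0], [1], [2], [3], [4], [5], [6], [7], [8]
  1-simplices (27): (27 of them)
  2-simplices (18): [0,2,3], [0,2,8], [0,3,6], [0,5,6], [0,5,7], [0,7,8], [1,2,3], [1,2,5], [1,3,7], [1,4,5], [1,4,8], [1,7,8], [2,5,6], [2,6,8], [3,4,6], [3,4,7], [4,5,7], [4,6,8]

giving chain groups C_0 ≅ Z^9, C_1 ≅ Z^27, C_2 ≅ Z^18.

Boundary ∂_1: C_1 → C_0 is given by ∂[p,q] = [q] − [p].
As a 9×27 matrix over Z this has rank 8, with invariant factors (1,1,1,1,1,1,1,1).

∂_2: C_2 → C_1 acts by ∂[p,q,r] = [q,r] − [p,r] + [p,q]. For instance
  ∂[2,6,8] = [6,8] − [2,8] + [2,6],
  ∂[4,5,7] = [5,7] − [4,7] + [4,5].
The 27×18 boundary matrix has rank 18 and Smith normal form diag(1,1,1,1,1,1,1,1,1,1,1,1,1,1,1,1,1,2).

Computing H_k = (kernel of ∂_k) / (image of ∂_{k+1}):

  H_0: rank C_0 − rank ∂_1 = 9 − 8 = 1, and the invariant factors of ∂_1 are all 1, so H_0 = Z.
  H_1: rank ker ∂_1 − rank ∂_2 = (27 − 8) − 18 = 1, and ∂_2 has invariant factor 2 > 1, so H_1 = Z × Z/2.
  H_2: rank ker ∂_2 − rank ∂_3 = (18 − 18) − 0 = 0, and there is no ∂_3, so H_2 = 0.

As a check, the Euler characteristic is 9 − 27 + 18 = 0, which agrees with 1 − 1 + 0 = 0.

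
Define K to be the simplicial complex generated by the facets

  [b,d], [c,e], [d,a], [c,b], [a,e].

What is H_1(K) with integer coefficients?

H_1 = Z.

Fix the vertex order a < b < c < d < e and write every simplex with vertices in increasing order. Then dim K = 1 and the simplices of K are:

  0-simplices (5): a, b, c, d, e
  1-simplices (5): ad, ae, bc, bd, ce

so the chain groups are C_0 ≅ Z^5, C_1 ≅ Z^5.

The boundary map ∂_1: C_1 → C_0 is given by ∂[p,q] = [q] − [p]. For instance
  ∂ae = e − a.
The resulting 5×5 matrix has rank 4, and its Smith normal form has invariant factors (1,1,1,1).

Computing H_k = (kernel of ∂_k) / (image of ∂_{k+1}):

  H_1: rank ker ∂_1 − rank ∂_2 = (5 − 4) − 0 = 1, and there is no ∂_2, so H_1 = Z.

(K is a triangulation of the circle S^1.)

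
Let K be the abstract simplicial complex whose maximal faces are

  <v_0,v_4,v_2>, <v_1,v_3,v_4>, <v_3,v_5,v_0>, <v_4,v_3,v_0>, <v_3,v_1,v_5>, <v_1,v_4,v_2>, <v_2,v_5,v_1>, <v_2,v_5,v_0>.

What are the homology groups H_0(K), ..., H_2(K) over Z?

H_0 = Z,  H_1 = 0,  H_2 = Z.

Order the vertices as v_0 < v_1 < v_2 < v_3 < v_4 < v_5. Listing each simplex with vertices in this order, K has dimension 2 with simplices:

  0-simplices (6): [v_0], [v_1], [v_2], [v_3], [v_4], [v_5]
  1-simplices (12): [v_0,v_2], [v_0,v_3], [v_0,v_4], [v_0,v_5], [v_1,v_2], [v_1,v_3], [v_1,v_4], [v_1,v_5], [v_2,v_4], [v_2,v_5], [v_3,v_4], [v_3,v_5]
  2-simplices (8): [v_0,v_2,v_4], [v_0,v_2,v_5], [v_0,v_3,v_4], [v_0,v_3,v_5], [v_1,v_2,v_4], [v_1,v_2,v_5], [v_1,v_3,v_4], [v_1,v_3,v_5]

giving chain groups C_0 ≅ Z^6, C_1 ≅ Z^12, C_2 ≅ Z^8.

Boundary ∂_1: C_1 → C_0 maps an edge to its endpoints' difference, ∂[p,q] = q − p. For instance
  ∂[v_0,v_3] = [v_3] − [v_0].
As a 6×12 matrix over Z this has rank 5, with invariant factors (1,1,1,1,1).

The boundary map ∂_2: C_2 → C_1 sends each 2-simplex [p,q,r] to [q,r] − [p,r] + [p,q]. For instance
  ∂[v_1,v_3,v_5] = [v_3,v_5] − [v_1,v_5] + [v_1,v_3],
  ∂[v_0,v_3,v_5] = [v_3,v_5] − [v_0,v_5] + [v_0,v_3].
The resulting 12×8 matrix has rank 7, and its Smith normal form has invariant factors (1,1,1,1,1,1,1).

Computing H_k = (kernel of ∂_k) / (image of ∂_{k+1}):

  H_0: rank C_0 − rank ∂_1 = 6 − 5 = 1, and the invariant factors of ∂_1 are all 1, so H_0 ≅ Z.
  H_1: rank ker ∂_1 − rank ∂_2 = (12 − 5) − 7 = 0, and the invariant factors of ∂_2 are all 1, so H_1 ≅ 0.
  H_2: rank ker ∂_2 − rank ∂_3 = (8 − 7) − 0 = 1, and there is no ∂_3, so H_2 ≅ Z.

As a check, the Euler characteristic is 6 − 12 + 8 = 2, which agrees with 1 − 0 + 1 = 2.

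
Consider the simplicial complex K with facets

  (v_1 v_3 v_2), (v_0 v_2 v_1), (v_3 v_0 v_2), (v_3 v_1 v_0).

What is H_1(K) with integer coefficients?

H_1 = 0.

Take the total order v_0 < v_1 < v_2 < v_3 on the vertex set. Then K (dimension 2) consists of the simplices:

  0-simplices (4): [v_0], [v_1], [v_2], [v_3]
  1-simplices (6): [v_0,v_1], [v_0,v_2], [v_0,v_3], [v_1,v_2], [v_1,v_3], [v_2,v_3]
  2-simplices (4): [v_0,v_1,v_2], [v_0,v_1,v_3], [v_0,v_2,v_3], [v_1,v_2,v_3]

so the chain groups are C_0 ≅ Z^4, C_1 ≅ Z^6, C_2 ≅ Z^4.

∂_1: C_1 → C_0 is given by ∂[p,q] = [q] − [p]. For instance
  ∂[v_1,v_3] = [v_3] − [v_1].
This gives a 4×6 integer matrix of rank 3; reducing to Smith normal form yields diagonal entries (1,1,1).

The boundary map ∂_2: C_2 → C_1 acts by ∂[p,q,r] = [q,r] − [p,r] + [p,q]. For instance
  ∂[v_0,v_1,v_3] = [v_1,v_3] − [v_0,v_3] + [v_0,v_1],
  ∂[v_0,v_2,v_3] = [v_2,v_3] − [v_0,v_3] + [v_0,v_2].
The 6×4 boundary matrix has rank 3 and Smith normal form diag(1,1,1).

Computing H_k = (kernel of ∂_k) / (image of ∂_{k+1}):

  H_1: rank ker ∂_1 − rank ∂_2 = (6 − 3) − 3 = 0, and the invariant factors of ∂_2 are all 1, so H_1 ≅ 0.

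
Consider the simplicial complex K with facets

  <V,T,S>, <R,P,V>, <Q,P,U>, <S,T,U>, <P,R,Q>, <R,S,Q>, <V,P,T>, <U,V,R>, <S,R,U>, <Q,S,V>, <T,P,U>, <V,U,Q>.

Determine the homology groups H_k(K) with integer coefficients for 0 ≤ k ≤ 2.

We work with the vertex ordering P < Q < R < S < T < U < V. The simplices of K, each written with vertices in increasing order, are:

  0-simplices (7): P, Q, R, S, T, U, V
  1-simplices (18): PQ, PR, PT, PU, PV, QR, QS, QU, QV, RS, RU, RV, ST, SU, SV, TU, TV, UV
  2-simplices (12): PQR, PQU, PRV, PTU, PTV, QRS, QSV, QUV, RSU, RUV, STU, STV

so the chain groups are C_0 ≅ Z^7, C_1 ≅ Z^18, C_2 ≅ Z^12.

∂_1: C_1 → C_0 maps an edge to its endpoints' difference, ∂[p,q] = q − p. For instance
  ∂TU = U − T.
The resulting 7×18 matrix has rank 6, and its Smith normal form has invariant factors (1,1,1,1,1,1).

Boundary ∂_2: C_2 → C_1 maps a triangle to the signed sum of its edges. For instance
  ∂QUV = UV − QV + QU,
  ∂PQU = QU − PU + PQ.
The resulting 18×12 matrix has rank 12, and its Smith normal form has invariant factors (1,1,1,1,1,1,1,1,1,1,1,2).

From H_k ≅ ker(∂_k) / im(∂_{k+1}) we obtain:

  H_0: rank C_0 − rank ∂_1 = 7 − 6 = 1, and the invariant factors of ∂_1 are all 1, so H_0 = Z.
  H_1: rank ker ∂_1 − rank ∂_2 = (18 − 6) − 12 = 0, and ∂_2 has invariant factor 2 > 1, so H_1 = Z/2.
  H_2: rank ker ∂_2 − rank ∂_3 = (12 − 12) − 0 = 0, and there is no ∂_3, so H_2 = 0.

(K is a triangulation of the real projective plane RP^2.)

H_0 = Z,  H_1 = Z/2,  H_2 = 0.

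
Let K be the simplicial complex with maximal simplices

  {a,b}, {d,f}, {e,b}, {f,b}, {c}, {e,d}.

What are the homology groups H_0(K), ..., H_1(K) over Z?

Take the total order a < b < c < d < e < f on the vertex set. Then K (dimension 1) consists of the simplices:

  0-simplices (6): a, b, c, d, e, f
  1-simplices (5): ab, be, bf, de, df

giving chain groups C_0 ≅ Z^6, C_1 ≅ Z^5.

∂_1: C_1 → C_0 maps an edge to its endpoints' difference, ∂[p,q] = q − p. For instance
  ∂df = f − d.
The 6×5 boundary matrix has rank 4 and Smith normal form diag(1,1,1,1).

From H_k ≅ ker(∂_k) / im(∂_{k+1}) we obtain:

  H_0: rank C_0 − rank ∂_1 = 6 − 4 = 2, and the invariant factors of ∂_1 are all 1, so H_0 ≅ Z^2.
  H_1: rank ker ∂_1 − rank ∂_2 = (5 − 4) − 0 = 1, and there is no ∂_2, so H_1 ≅ Z.

H_0 = Z^2,  H_1 = Z.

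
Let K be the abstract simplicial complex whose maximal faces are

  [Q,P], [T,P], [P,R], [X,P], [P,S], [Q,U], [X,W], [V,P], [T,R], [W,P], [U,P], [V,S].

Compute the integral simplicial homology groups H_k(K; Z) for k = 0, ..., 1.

We work with the vertex ordering P < Q < R < S < T < U < V < W < X. The simplices of K, each written with vertices in increasing order, are:

  0-simplices (9): P, Q, R, S, T, U, V, W, X
  1-simplices (12): PQ, PR, PS, PT, PU, PV, PW, PX, QU, RT, SV, WX

Hence C_0 ≅ Z^9, C_1 ≅ Z^12.

∂_1: C_1 → C_0 maps an edge to its endpoints' difference, ∂[p,q] = q − p.
This gives a 9×12 integer matrix of rank 8; reducing to Smith normal form yields diagonal entries (1,1,1,1,1,1,1,1).

Computing H_k = (kernel of ∂_k) / (image of ∂_{k+1}):

  H_0: rank C_0 − rank ∂_1 = 9 − 8 = 1, and the invariant factors of ∂_1 are all 1, so H_0 ≅ Z.
  H_1: rank ker ∂_1 − rank ∂_2 = (12 − 8) − 0 = 4, and there is no ∂_2, so H_1 ≅ Z^4.

H_0 = Z,  H_1 = Z^4.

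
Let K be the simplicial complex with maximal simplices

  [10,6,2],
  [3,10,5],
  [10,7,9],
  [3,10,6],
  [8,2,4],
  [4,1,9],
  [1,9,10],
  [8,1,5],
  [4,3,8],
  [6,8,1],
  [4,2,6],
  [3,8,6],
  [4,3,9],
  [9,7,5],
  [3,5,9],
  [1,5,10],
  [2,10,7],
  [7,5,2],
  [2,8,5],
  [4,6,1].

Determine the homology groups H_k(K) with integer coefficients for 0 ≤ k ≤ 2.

H_0 ≅ Z,  H_1 ≅ Z ⊕ Z/2,  H_2 = 0.

K has 10 vertices, 30 edges, 20 triangles.
rank ∂_0 = 0, rank ∂_1 = 9 ⇒ b_0 = 10 − 0 − 9 = 1; all invariant factors of ∂_1 are 1 so no torsion. So H_0 ≅ Z.
rank ∂_1 = 9, rank ∂_2 = 20 ⇒ b_1 = 30 − 9 − 20 = 1; ∂_2 has invariant factor(s) [2] giving torsion. So H_1 ≅ Z ⊕ Z/2.
rank ∂_2 = 20, rank ∂_3 = 0 ⇒ b_2 = 20 − 20 − 0 = 0. So H_2 ≅ 0.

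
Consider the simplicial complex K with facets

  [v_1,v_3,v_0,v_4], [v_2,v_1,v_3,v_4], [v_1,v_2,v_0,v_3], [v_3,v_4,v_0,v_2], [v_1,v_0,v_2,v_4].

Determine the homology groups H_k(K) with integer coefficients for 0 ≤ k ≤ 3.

H_0 ≅ Z,  H_1 = 0,  H_2 = 0,  H_3 ≅ Z.

K has 5 vertices, 10 edges, 10 triangles, 5 3-simplices.
rank ∂_0 = 0, rank ∂_1 = 4 ⇒ b_0 = 5 − 0 − 4 = 1; all invariant factors of ∂_1 are 1 so no torsion. So H_0 ≅ Z.
rank ∂_1 = 4, rank ∂_2 = 6 ⇒ b_1 = 10 − 4 − 6 = 0; all invariant factors of ∂_2 are 1 so no torsion. So H_1 ≅ 0.
rank ∂_2 = 6, rank ∂_3 = 4 ⇒ b_2 = 10 − 6 − 4 = 0; all invariant factors of ∂_3 are 1 so no torsion. So H_2 ≅ 0.
rank ∂_3 = 4, rank ∂_4 = 0 ⇒ b_3 = 5 − 4 − 0 = 1. So H_3 ≅ Z.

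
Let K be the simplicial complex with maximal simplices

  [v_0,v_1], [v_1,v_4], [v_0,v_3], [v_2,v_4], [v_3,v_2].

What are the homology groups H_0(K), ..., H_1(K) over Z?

H_0 ≅ Z,  H_1 ≅ Z.

We work with the vertex ordering v_0 < v_1 < v_2 < v_3 < v_4. The simplices of K, each written with vertices in increasing order, are:

  0-simplices (5): [v_0], [v_1], [v_2], [v_3], [v_4]
  1-simplices (5): [v_0,v_1], [v_0,v_3], [v_1,v_4], [v_2,v_3], [v_2,v_4]

so the chain groups are C_0 ≅ Z^5, C_1 ≅ Z^5.

Boundary ∂_1: C_1 → C_0 maps an edge to its endpoints' difference, ∂[p,q] = q − p.
The 5×5 boundary matrix has rank 4 and Smith normal form diag(1,1,1,1).

Reading off H_k = ker ∂_k / im ∂_{k+1}:

  H_0: rank C_0 − rank ∂_1 = 5 − 4 = 1, and the invariant factors of ∂_1 are all 1, so H_0 = Z.
  H_1: rank ker ∂_1 − rank ∂_2 = (5 − 4) − 0 = 1, and there is no ∂_2, so H_1 = Z.

As a check, the Euler characteristic is 5 − 5 = 0, which agrees with 1 − 1 = 0.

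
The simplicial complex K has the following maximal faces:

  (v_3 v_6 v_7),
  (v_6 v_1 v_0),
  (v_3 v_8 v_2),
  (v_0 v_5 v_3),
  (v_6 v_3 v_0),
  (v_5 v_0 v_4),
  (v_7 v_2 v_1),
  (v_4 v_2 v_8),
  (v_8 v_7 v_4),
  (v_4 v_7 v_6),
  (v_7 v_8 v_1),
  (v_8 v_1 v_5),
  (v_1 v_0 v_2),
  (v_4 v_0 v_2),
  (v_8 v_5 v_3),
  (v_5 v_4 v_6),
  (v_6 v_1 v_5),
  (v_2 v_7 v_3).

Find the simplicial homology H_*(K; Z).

H_0 ≅ Z,  H_1 ≅ Z ⊕ Z/2,  H_2 = 0.

We work with the vertex ordering v_0 < v_1 < v_2 < v_3 < v_4 < v_5 < v_6 < v_7 < v_8. The simplices of K, each written with vertices in increasing order, are:

  0-simplices (9): [v_0], [v_1], [v_2], [v_3], [v_4], [v_5], [v_6], [v_7], [v_8]
  1-simplices (27): (27 of them)
  2-simplices (18): (18 of them)

giving chain groups C_0 ≅ Z^9, C_1 ≅ Z^27, C_2 ≅ Z^18.

The boundary map ∂_1: C_1 → C_0 maps an edge to its endpoints' difference, ∂[p,q] = q − p.
The resulting 9×27 matrix has rank 8, and its Smith normal form has invariant factors (1,1,1,1,1,1,1,1).

Boundary ∂_2: C_2 → C_1 sends each 2-simplex [p,q,r] to [q,r] − [p,r] + [p,q]. For instance
  ∂[v_0,v_2,v_4] = [v_2,v_4] − [v_0,v_4] + [v_0,v_2],
  ∂[v_1,v_5,v_6] = [v_5,v_6] − [v_1,v_6] + [v_1,v_5].
The resulting 27×18 matrix has rank 18, and its Smith normal form has invariant factors (1,1,1,1,1,1,1,1,1,1,1,1,1,1,1,1,1,2).

From H_k ≅ ker(∂_k) / im(∂_{k+1}) we obtain:

  H_0: rank C_0 − rank ∂_1 = 9 − 8 = 1, and the invariant factors of ∂_1 are all 1, so H_0 = Z.
  H_1: rank ker ∂_1 − rank ∂_2 = (27 − 8) − 18 = 1, and ∂_2 has invariant factor 2 > 1, so H_1 = Z ⊕ Z/2.
  H_2: rank ker ∂_2 − rank ∂_3 = (18 − 18) − 0 = 0, and there is no ∂_3, so H_2 = 0.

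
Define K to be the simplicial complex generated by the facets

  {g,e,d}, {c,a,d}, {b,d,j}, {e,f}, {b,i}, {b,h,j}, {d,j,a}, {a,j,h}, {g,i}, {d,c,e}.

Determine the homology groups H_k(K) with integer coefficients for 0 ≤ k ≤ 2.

H_0 = Z,  H_1 = Z,  H_2 = 0.

Order the vertices as a < b < c < d < e < f < g < h < i < j. Listing each simplex with vertices in this order, K has dimension 2 with simplices:

  0-simplices (10): a, b, c, d, e, f, g, h, i, j
  1-simplices (17): ac, ad, ah, aj, bd, bh, bi, bj, cd, ce, de, dg, dj, ef, eg, gi, hj
  2-simplices (7): acd, adj, ahj, bdj, bhj, cde, deg

Hence C_0 ≅ Z^10, C_1 ≅ Z^17, C_2 ≅ Z^7.

∂_1: C_1 → C_0 maps an edge to its endpoints' difference, ∂[p,q] = q − p.
The resulting 10×17 matrix has rank 9, and its Smith normal form has invariant factors (1,1,1,1,1,1,1,1,1).

∂_2: C_2 → C_1 maps a triangle to the signed sum of its edges. For instance
  ∂acd = cd − ad + ac,
  ∂cde = de − ce + cd.
As a 17×7 matrix over Z this has rank 7, with invariant factors (1,1,1,1,1,1,1).

Computing H_k = (kernel of ∂_k) / (image of ∂_{k+1}):

  H_0: rank C_0 − rank ∂_1 = 10 − 9 = 1, and the invariant factors of ∂_1 are all 1, so H_0 = Z.
  H_1: rank ker ∂_1 − rank ∂_2 = (17 − 9) − 7 = 1, and the invariant factors of ∂_2 are all 1, so H_1 = Z.
  H_2: rank ker ∂_2 − rank ∂_3 = (7 − 7) − 0 = 0, and there is no ∂_3, so H_2 = 0.

As a check, the Euler characteristic is 10 − 17 + 7 = 0, which agrees with 1 − 1 + 0 = 0.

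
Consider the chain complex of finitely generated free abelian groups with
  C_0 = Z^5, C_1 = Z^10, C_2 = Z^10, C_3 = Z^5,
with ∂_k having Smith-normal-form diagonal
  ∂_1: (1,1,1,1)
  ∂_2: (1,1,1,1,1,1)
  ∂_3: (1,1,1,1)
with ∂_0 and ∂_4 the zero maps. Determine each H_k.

H_0: b_0 = 5 − 0 − 4 = 1; torsion from ∂_1 factors > 1: none. So H_0 = Z.
H_1: b_1 = 10 − 4 − 6 = 0; torsion from ∂_2 factors > 1: none. So H_1 = 0.
H_2: b_2 = 10 − 6 − 4 = 0; torsion from ∂_3 factors > 1: none. So H_2 = 0.
H_3: b_3 = 5 − 4 − 0 = 1; torsion from ∂_4 factors > 1: none. So H_3 = Z.

H_0 = Z,  H_1 = 0,  H_2 = 0,  H_3 = Z.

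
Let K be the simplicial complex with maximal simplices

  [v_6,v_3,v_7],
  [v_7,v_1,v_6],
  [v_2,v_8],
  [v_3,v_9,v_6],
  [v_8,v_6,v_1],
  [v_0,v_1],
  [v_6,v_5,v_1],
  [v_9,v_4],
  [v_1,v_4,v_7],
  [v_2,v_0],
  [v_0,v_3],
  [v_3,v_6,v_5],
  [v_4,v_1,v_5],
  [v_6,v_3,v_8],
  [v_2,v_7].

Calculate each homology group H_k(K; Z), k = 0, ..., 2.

H_0 = Z,  H_1 = Z^4,  H_2 = 0.

Take the total order v_0 < v_1 < v_2 < v_3 < v_4 < v_5 < v_6 < v_7 < v_8 < v_9 on the vertex set. Then K (dimension 2) consists of the simplices:

  0-simplices (10): [v_0], [v_1], [v_2], [v_3], [v_4], [v_5], [v_6], [v_7], [v_8], [v_9]
  1-simplices (22): (22 of them)
  2-simplices (9): [v_1,v_4,v_5], [v_1,v_4,v_7], [v_1,v_5,v_6], [v_1,v_6,v_7], [v_1,v_6,v_8], [v_3,v_5,v_6], [v_3,v_6,v_7], [v_3,v_6,v_8], [v_3,v_6,v_9]

so the chain groups are C_0 ≅ Z^10, C_1 ≅ Z^22, C_2 ≅ Z^9.

Boundary ∂_1: C_1 → C_0 is given by ∂[p,q] = [q] − [p].
The 10×22 boundary matrix has rank 9 and Smith normal form diag(1,1,1,1,1,1,1,1,1).

∂_2: C_2 → C_1 sends each 2-simplex [p,q,r] to [q,r] − [p,r] + [p,q]. For instance
  ∂[v_1,v_4,v_5] = [v_4,v_5] − [v_1,v_5] + [v_1,v_4],
  ∂[v_1,v_4,v_7] = [v_4,v_7] − [v_1,v_7] + [v_1,v_4].
The 22×9 boundary matrix has rank 9 and Smith normal form diag(1,1,1,1,1,1,1,1,1).

Reading off H_k = ker ∂_k / im ∂_{k+1}:

  H_0: rank C_0 − rank ∂_1 = 10 − 9 = 1, and the invariant factors of ∂_1 are all 1, so H_0 ≅ Z.
  H_1: rank ker ∂_1 − rank ∂_2 = (22 − 9) − 9 = 4, and the invariant factors of ∂_2 are all 1, so H_1 ≅ Z^4.
  H_2: rank ker ∂_2 − rank ∂_3 = (9 − 9) − 0 = 0, and there is no ∂_3, so H_2 ≅ 0.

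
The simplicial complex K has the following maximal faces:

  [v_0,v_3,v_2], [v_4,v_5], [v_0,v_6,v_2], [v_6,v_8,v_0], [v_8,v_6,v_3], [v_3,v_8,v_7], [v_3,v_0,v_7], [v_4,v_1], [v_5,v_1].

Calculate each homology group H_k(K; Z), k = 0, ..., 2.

H_0 = Z^2,  H_1 = Z^2,  H_2 = 0.

Order the vertices as v_0 < v_1 < v_2 < v_3 < v_4 < v_5 < v_6 < v_7 < v_8. Listing each simplex with vertices in this order, K has dimension 2 with simplices:

  0-simplices (9): [v_0], [v_1], [v_2], [v_3], [v_4], [v_5], [v_6], [v_7], [v_8]
  1-simplices (15): (15 of them)
  2-simplices (6): [v_0,v_2,v_3], [v_0,v_2,v_6], [v_0,v_3,v_7], [v_0,v_6,v_8], [v_3,v_6,v_8], [v_3,v_7,v_8]

so the chain groups are C_0 ≅ Z^9, C_1 ≅ Z^15, C_2 ≅ Z^6.

The boundary map ∂_1: C_1 → C_0 maps an edge to its endpoints' difference, ∂[p,q] = q − p. For instance
  ∂[v_1,v_4] = [v_4] − [v_1].
This gives a 9×15 integer matrix of rank 7; reducing to Smith normal form yields diagonal entries (1,1,1,1,1,1,1).

The boundary map ∂_2: C_2 → C_1 sends each 2-simplex [p,q,r] to [q,r] − [p,r] + [p,q]. For instance
  ∂[v_0,v_3,v_7] = [v_3,v_7] − [v_0,v_7] + [v_0,v_3],
  ∂[v_3,v_7,v_8] = [v_7,v_8] − [v_3,v_8] + [v_3,v_7].
The resulting 15×6 matrix has rank 6, and its Smith normal form has invariant factors (1,1,1,1,1,1).

Now H_k = ker ∂_k / im ∂_{k+1}, so:

  H_0: rank C_0 − rank ∂_1 = 9 − 7 = 2, and the invariant factors of ∂_1 are all 1, so H_0 ≅ Z^2.
  H_1: rank ker ∂_1 − rank ∂_2 = (15 − 7) − 6 = 2, and the invariant factors of ∂_2 are all 1, so H_1 ≅ Z^2.
  H_2: rank ker ∂_2 − rank ∂_3 = (6 − 6) − 0 = 0, and there is no ∂_3, so H_2 ≅ 0.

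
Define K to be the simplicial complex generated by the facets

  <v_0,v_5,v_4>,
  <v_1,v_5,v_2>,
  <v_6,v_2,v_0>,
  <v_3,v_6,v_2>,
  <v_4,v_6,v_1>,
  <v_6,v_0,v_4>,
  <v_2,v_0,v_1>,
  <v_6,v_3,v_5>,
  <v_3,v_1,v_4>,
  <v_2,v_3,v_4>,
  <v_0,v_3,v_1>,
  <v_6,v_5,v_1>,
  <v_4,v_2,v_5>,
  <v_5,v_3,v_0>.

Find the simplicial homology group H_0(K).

H_0 ≅ Z.

Fix the vertex order v_0 < v_1 < v_2 < v_3 < v_4 < v_5 < v_6 and write every simplex with vertices in increasing order. Then dim K = 2 and the simplices of K are:

  0-simplices (7): [v_0], [v_1], [v_2], [v_3], [v_4], [v_5], [v_6]
  1-simplices (21): (21 of them)
  2-simplices (14): (14 of them)

so the chain groups are C_0 ≅ Z^7, C_1 ≅ Z^21, C_2 ≅ Z^14.

The boundary map ∂_1: C_1 → C_0 sends each edge [p,q] (with p < q) to q − p. For instance
  ∂[v_4,v_5] = [v_5] − [v_4].
The resulting 7×21 matrix has rank 6, and its Smith normal form has invariant factors (1,1,1,1,1,1).

Boundary ∂_2: C_2 → C_1 maps a triangle to the signed sum of its edges. For instance
  ∂[v_1,v_2,v_5] = [v_2,v_5] − [v_1,v_5] + [v_1,v_2],
  ∂[v_0,v_4,v_6] = [v_4,v_6] − [v_0,v_6] + [v_0,v_4].
The 21×14 boundary matrix has rank 13 and Smith normal form diag(1,1,1,1,1,1,1,1,1,1,1,1,1).

From H_k ≅ ker(∂_k) / im(∂_{k+1}) we obtain:

  H_0: rank C_0 − rank ∂_1 = 7 − 6 = 1, and the invariant factors of ∂_1 are all 1, so H_0 = Z.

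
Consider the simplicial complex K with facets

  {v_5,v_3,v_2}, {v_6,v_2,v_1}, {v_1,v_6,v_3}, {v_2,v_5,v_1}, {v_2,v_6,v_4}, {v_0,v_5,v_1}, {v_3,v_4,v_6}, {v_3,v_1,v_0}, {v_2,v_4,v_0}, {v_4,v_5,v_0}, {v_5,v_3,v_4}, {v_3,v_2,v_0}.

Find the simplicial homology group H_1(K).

H_1 ≅ Z/2Z.

Take the total order v_0 < v_1 < v_2 < v_3 < v_4 < v_5 < v_6 on the vertex set. Then K (dimension 2) consists of the simplices:

  0-simplices (7): [v_0], [v_1], [v_2], [v_3], [v_4], [v_5], [v_6]
  1-simplices (18): (18 of them)
  2-simplices (12): (12 of them)

so the chain groups are C_0 ≅ Z^7, C_1 ≅ Z^18, C_2 ≅ Z^12.

The boundary map ∂_1: C_1 → C_0 is given by ∂[p,q] = [q] − [p]. For instance
  ∂[v_1,v_3] = [v_3] − [v_1].
This gives a 7×18 integer matrix of rank 6; reducing to Smith normal form yields diagonal entries (1,1,1,1,1,1).

Boundary ∂_2: C_2 → C_1 acts by ∂[p,q,r] = [q,r] − [p,r] + [p,q]. For instance
  ∂[v_3,v_4,v_5] = [v_4,v_5] − [v_3,v_5] + [v_3,v_4],
  ∂[v_0,v_1,v_5] = [v_1,v_5] − [v_0,v_5] + [v_0,v_1].
As a 18×12 matrix over Z this has rank 12, with invariant factors (1,1,1,1,1,1,1,1,1,1,1,2).

From H_k ≅ ker(∂_k) / im(∂_{k+1}) we obtain:

  H_1: rank ker ∂_1 − rank ∂_2 = (18 − 6) − 12 = 0, and ∂_2 has invariant factor 2 > 1, so H_1 = Z/2Z.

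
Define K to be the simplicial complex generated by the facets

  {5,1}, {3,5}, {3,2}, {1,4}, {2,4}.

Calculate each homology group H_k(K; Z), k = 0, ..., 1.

Order the vertices as 1 < 2 < 3 < 4 < 5. Listing each simplex with vertices in this order, K has dimension 1 with simplices:

  0-simplices (5): [1], [2], [3], [4], [5]
  1-simplices (5): [1,4], [1,5], [2,3], [2,4], [3,5]

so the chain groups are C_0 ≅ Z^5, C_1 ≅ Z^5.

Boundary ∂_1: C_1 → C_0 maps an edge to its endpoints' difference, ∂[p,q] = q − p. For instance
  ∂[3,5] = [5] − [3].
As a 5×5 matrix over Z this has rank 4, with invariant factors (1,1,1,1).

From H_k ≅ ker(∂_k) / im(∂_{k+1}) we obtain:

  H_0: rank C_0 − rank ∂_1 = 5 − 4 = 1, and the invariant factors of ∂_1 are all 1, so H_0 = Z.
  H_1: rank ker ∂_1 − rank ∂_2 = (5 − 4) − 0 = 1, and there is no ∂_2, so H_1 = Z.

(K is a triangulation of the circle S^1.)

H_0 ≅ Z,  H_1 ≅ Z.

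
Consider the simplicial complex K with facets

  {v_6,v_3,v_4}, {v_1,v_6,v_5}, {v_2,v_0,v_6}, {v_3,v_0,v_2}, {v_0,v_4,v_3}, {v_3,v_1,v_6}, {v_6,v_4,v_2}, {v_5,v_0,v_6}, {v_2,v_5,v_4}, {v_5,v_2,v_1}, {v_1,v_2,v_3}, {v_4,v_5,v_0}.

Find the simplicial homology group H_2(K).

Take the total order v_0 < v_1 < v_2 < v_3 < v_4 < v_5 < v_6 on the vertex set. Then K (dimension 2) consists of the simplices:

  0-simplices (7): [v_0], [v_1], [v_2], [v_3], [v_4], [v_5], [v_6]
  1-simplices (18): (18 of them)
  2-simplices (12): (12 of them)

Hence C_0 ≅ Z^7, C_1 ≅ Z^18, C_2 ≅ Z^12.

The boundary map ∂_1: C_1 → C_0 sends each edge [p,q] (with p < q) to q − p.
The 7×18 boundary matrix has rank 6 and Smith normal form diag(1,1,1,1,1,1).

Boundary ∂_2: C_2 → C_1 maps a triangle to the signed sum of its edges. For instance
  ∂[v_0,v_2,v_6] = [v_2,v_6] − [v_0,v_6] + [v_0,v_2],
  ∂[v_2,v_4,v_6] = [v_4,v_6] − [v_2,v_6] + [v_2,v_4].
This gives a 18×12 integer matrix of rank 12; reducing to Smith normal form yields diagonal entries (1,1,1,1,1,1,1,1,1,1,1,2).

From H_k ≅ ker(∂_k) / im(∂_{k+1}) we obtain:

  H_2: rank ker ∂_2 − rank ∂_3 = (12 − 12) − 0 = 0, and there is no ∂_3, so H_2 ≅ 0.

H_2 ≅ 0.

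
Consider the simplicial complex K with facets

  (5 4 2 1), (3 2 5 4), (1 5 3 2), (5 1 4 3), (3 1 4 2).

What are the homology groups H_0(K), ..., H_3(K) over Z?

Take the total order 1 < 2 < 3 < 4 < 5 on the vertex set. Then K (dimension 3) consists of the simplices:

  0-simplices (5): [1], [2], [3], [4], [5]
  1-simplices (10): [1,2], [1,3], [1,4], [1,5], [2,3], [2,4], [2,5], [3,4], [3,5], [4,5]
  2-simplices (10): [1,2,3], [1,2,4], [1,2,5], [1,3,4], [1,3,5], [1,4,5], [2,3,4], [2,3,5], [2,4,5], [3,4,5]
  3-simplices (5): [1,2,3,4], [1,2,3,5], [1,2,4,5], [1,3,4,5], [2,3,4,5]

giving chain groups C_0 ≅ Z^5, C_1 ≅ Z^10, C_2 ≅ Z^10, C_3 ≅ Z^5.

∂_1: C_1 → C_0 is given by ∂[p,q] = [q] − [p].
This gives a 5×10 integer matrix of rank 4; reducing to Smith normal form yields diagonal entries (1,1,1,1).

∂_2: C_2 → C_1 maps a triangle to the signed sum of its edges. For instance
  ∂[2,3,5] = [3,5] − [2,5] + [2,3],
  ∂[1,2,4] = [2,4] − [1,4] + [1,2].
The 10×10 boundary matrix has rank 6 and Smith normal form diag(1,1,1,1,1,1).

The boundary map ∂_3: C_3 → C_2 sends each 3-simplex σ to the alternating sum Σ_i (−1)^i (σ with its i-th vertex removed). For instance
  ∂[1,2,4,5] = [2,4,5] − [1,4,5] + [1,2,5] − [1,2,4],
  ∂[1,2,3,4] = [2,3,4] − [1,3,4] + [1,2,4] − [1,2,3].
This gives a 10×5 integer matrix of rank 4; reducing to Smith normal form yields diagonal entries (1,1,1,1).

Computing H_k = (kernel of ∂_k) / (image of ∂_{k+1}):

  H_0: rank C_0 − rank ∂_1 = 5 − 4 = 1, and the invariant factors of ∂_1 are all 1, so H_0 = Z.
  H_1: rank ker ∂_1 − rank ∂_2 = (10 − 4) − 6 = 0, and the invariant factors of ∂_2 are all 1, so H_1 = 0.
  H_2: rank ker ∂_2 − rank ∂_3 = (10 − 6) − 4 = 0, and the invariant factors of ∂_3 are all 1, so H_2 = 0.
  H_3: rank ker ∂_3 − rank ∂_4 = (5 − 4) − 0 = 1, and there is no ∂_4, so H_3 = Z.

(K is a triangulation of the 3-sphere S^3.)

H_0 = Z,  H_1 = 0,  H_2 = 0,  H_3 = Z.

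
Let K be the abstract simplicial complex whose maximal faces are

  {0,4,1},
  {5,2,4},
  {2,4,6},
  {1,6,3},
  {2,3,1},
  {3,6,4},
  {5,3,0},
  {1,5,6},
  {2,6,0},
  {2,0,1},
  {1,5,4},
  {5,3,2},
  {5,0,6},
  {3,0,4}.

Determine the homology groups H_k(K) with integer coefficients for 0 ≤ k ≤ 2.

K has 7 vertices, 21 edges, 14 triangles.
rank ∂_0 = 0, rank ∂_1 = 6 ⇒ b_0 = 7 − 0 − 6 = 1; all invariant factors of ∂_1 are 1 so no torsion. So H_0 = Z.
rank ∂_1 = 6, rank ∂_2 = 13 ⇒ b_1 = 21 − 6 − 13 = 2; all invariant factors of ∂_2 are 1 so no torsion. So H_1 = Z^2.
rank ∂_2 = 13, rank ∂_3 = 0 ⇒ b_2 = 14 − 13 − 0 = 1. So H_2 = Z.

H_0 ≅ Z,  H_1 ≅ Z^2,  H_2 ≅ Z.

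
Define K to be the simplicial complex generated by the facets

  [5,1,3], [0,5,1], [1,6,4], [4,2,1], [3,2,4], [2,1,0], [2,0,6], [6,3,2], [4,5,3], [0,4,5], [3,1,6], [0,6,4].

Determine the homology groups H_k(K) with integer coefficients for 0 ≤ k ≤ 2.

Take the total order 0 < 1 < 2 < 3 < 4 < 5 < 6 on the vertex set. Then K (dimension 2) consists of the simplices:

  0-simplices (7): [0], [1], [2], [3], [4], [5], [6]
  1-simplices (18): [0,1], [0,2], [0,4], [0,5], [0,6], [1,2], [1,3], [1,4], [1,5], [1,6], [2,3], [2,4], [2,6], [3,4], [3,5], [3,6], [4,5], [4,6]
  2-simplices (12): [0,1,2], [0,1,5], [0,2,6], [0,4,5], [0,4,6], [1,2,4], [1,3,5], [1,3,6], [1,4,6], [2,3,4], [2,3,6], [3,4,5]

giving chain groups C_0 ≅ Z^7, C_1 ≅ Z^18, C_2 ≅ Z^12.

Boundary ∂_1: C_1 → C_0 is given by ∂[p,q] = [q] − [p]. For instance
  ∂[0,4] = [4] − [0].
As a 7×18 matrix over Z this has rank 6, with invariant factors (1,1,1,1,1,1).

∂_2: C_2 → C_1 acts by ∂[p,q,r] = [q,r] − [p,r] + [p,q]. For instance
  ∂[1,3,6] = [3,6] − [1,6] + [1,3],
  ∂[1,4,6] = [4,6] − [1,6] + [1,4].
As a 18×12 matrix over Z this has rank 12, with invariant factors (1,1,1,1,1,1,1,1,1,1,1,2).

Reading off H_k = ker ∂_k / im ∂_{k+1}:

  H_0: rank C_0 − rank ∂_1 = 7 − 6 = 1, and the invariant factors of ∂_1 are all 1, so H_0 = Z.
  H_1: rank ker ∂_1 − rank ∂_2 = (18 − 6) − 12 = 0, and ∂_2 has invariant factor 2 > 1, so H_1 = Z_2.
  H_2: rank ker ∂_2 − rank ∂_3 = (12 − 12) − 0 = 0, and there is no ∂_3, so H_2 = 0.

(K is a triangulation of the real projective plane RP^2.)

H_0 = Z,  H_1 = Z_2,  H_2 = 0.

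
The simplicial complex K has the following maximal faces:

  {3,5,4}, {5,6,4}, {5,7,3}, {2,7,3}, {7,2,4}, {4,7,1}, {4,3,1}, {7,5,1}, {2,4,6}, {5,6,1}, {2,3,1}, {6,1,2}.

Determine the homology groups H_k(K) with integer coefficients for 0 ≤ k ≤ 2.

H_0 = Z,  H_1 = Z/2,  H_2 = 0.

Order the vertices as 1 < 2 < 3 < 4 < 5 < 6 < 7. Listing each simplex with vertices in this order, K has dimension 2 with simplices:

  0-simplices (7): [1], [2], [3], [4], [5], [6], [7]
  1-simplices (18): [1,2], [1,3], [1,4], [1,5], [1,6], [1,7], [2,3], [2,4], [2,6], [2,7], [3,4], [3,5], [3,7], [4,5], [4,6], [4,7], [5,6], [5,7]
  2-simplices (12): [1,2,3], [1,2,6], [1,3,4], [1,4,7], [1,5,6], [1,5,7], [2,3,7], [2,4,6], [2,4,7], [3,4,5], [3,5,7], [4,5,6]

giving chain groups C_0 ≅ Z^7, C_1 ≅ Z^18, C_2 ≅ Z^12.

Boundary ∂_1: C_1 → C_0 sends each edge [p,q] (with p < q) to q − p.
The 7×18 boundary matrix has rank 6 and Smith normal form diag(1,1,1,1,1,1).

∂_2: C_2 → C_1 maps a triangle to the signed sum of its edges. For instance
  ∂[2,4,7] = [4,7] − [2,7] + [2,4],
  ∂[1,4,7] = [4,7] − [1,7] + [1,4].
This gives a 18×12 integer matrix of rank 12; reducing to Smith normal form yields diagonal entries (1,1,1,1,1,1,1,1,1,1,1,2).

From H_k ≅ ker(∂_k) / im(∂_{k+1}) we obtain:

  H_0: rank C_0 − rank ∂_1 = 7 − 6 = 1, and the invariant factors of ∂_1 are all 1, so H_0 ≅ Z.
  H_1: rank ker ∂_1 − rank ∂_2 = (18 − 6) − 12 = 0, and ∂_2 has invariant factor 2 > 1, so H_1 ≅ Z/2.
  H_2: rank ker ∂_2 − rank ∂_3 = (12 − 12) − 0 = 0, and there is no ∂_3, so H_2 ≅ 0.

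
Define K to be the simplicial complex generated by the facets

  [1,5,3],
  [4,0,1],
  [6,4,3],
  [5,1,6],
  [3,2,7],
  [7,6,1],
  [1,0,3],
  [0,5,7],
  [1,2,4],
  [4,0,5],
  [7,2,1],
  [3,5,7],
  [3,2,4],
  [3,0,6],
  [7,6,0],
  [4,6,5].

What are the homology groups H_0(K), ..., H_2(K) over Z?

Order the vertices as 0 < 1 < 2 < 3 < 4 < 5 < 6 < 7. Listing each simplex with vertices in this order, K has dimension 2 with simplices:

  0-simplices (8): [0], [1], [2], [3], [4], [5], [6], [7]
  1-simplices (24): (24 of them)
  2-simplices (16): [0,1,3], [0,1,4], [0,3,6], [0,4,5], [0,5,7], [0,6,7], [1,2,4], [1,2,7], [1,3,5], [1,5,6], [1,6,7], [2,3,4], [2,3,7], [3,4,6], [3,5,7], [4,5,6]

so the chain groups are C_0 ≅ Z^8, C_1 ≅ Z^24, C_2 ≅ Z^16.

∂_1: C_1 → C_0 maps an edge to its endpoints' difference, ∂[p,q] = q − p. For instance
  ∂[3,6] = [6] − [3].
The 8×24 boundary matrix has rank 7 and Smith normal form diag(1,1,1,1,1,1,1).

∂_2: C_2 → C_1 maps a triangle to the signed sum of its edges. For instance
  ∂[0,1,3] = [1,3] − [0,3] + [0,1],
  ∂[0,4,5] = [4,5] − [0,5] + [0,4].
The 24×16 boundary matrix has rank 15 and Smith normal form diag(1,1,1,1,1,1,1,1,1,1,1,1,1,1,1).

From H_k ≅ ker(∂_k) / im(∂_{k+1}) we obtain:

  H_0: rank C_0 − rank ∂_1 = 8 − 7 = 1, and the invariant factors of ∂_1 are all 1, so H_0 ≅ Z.
  H_1: rank ker ∂_1 − rank ∂_2 = (24 − 7) − 15 = 2, and the invariant factors of ∂_2 are all 1, so H_1 ≅ Z^2.
  H_2: rank ker ∂_2 − rank ∂_3 = (16 − 15) − 0 = 1, and there is no ∂_3, so H_2 ≅ Z.

H_0 = Z,  H_1 = Z^2,  H_2 = Z.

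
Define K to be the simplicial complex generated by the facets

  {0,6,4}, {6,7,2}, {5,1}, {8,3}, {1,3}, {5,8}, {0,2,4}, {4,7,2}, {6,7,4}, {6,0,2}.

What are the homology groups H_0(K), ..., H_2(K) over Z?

Order the vertices as 0 < 1 < 2 < 3 < 4 < 5 < 6 < 7 < 8. Listing each simplex with vertices in this order, K has dimension 2 with simplices:

  0-simplices (9): [0], [1], [2], [3], [4], [5], [6], [7], [8]
  1-simplices (13): [0,2], [0,4], [0,6], [1,3], [1,5], [2,4], [2,6], [2,7], [3,8], [4,6], [4,7], [5,8], [6,7]
  2-simplices (6): [0,2,4], [0,2,6], [0,4,6], [2,4,7], [2,6,7], [4,6,7]

Hence C_0 ≅ Z^9, C_1 ≅ Z^13, C_2 ≅ Z^6.

Boundary ∂_1: C_1 → C_0 is given by ∂[p,q] = [q] − [p]. For instance
  ∂[3,8] = [8] − [3].
The resulting 9×13 matrix has rank 7, and its Smith normal form has invariant factors (1,1,1,1,1,1,1).

∂_2: C_2 → C_1 maps a triangle to the signed sum of its edges. For instance
  ∂[2,4,7] = [4,7] − [2,7] + [2,4],
  ∂[4,6,7] = [6,7] − [4,7] + [4,6].
This gives a 13×6 integer matrix of rank 5; reducing to Smith normal form yields diagonal entries (1,1,1,1,1).

Now H_k = ker ∂_k / im ∂_{k+1}, so:

  H_0: rank C_0 − rank ∂_1 = 9 − 7 = 2, and the invariant factors of ∂_1 are all 1, so H_0 = Z^2.
  H_1: rank ker ∂_1 − rank ∂_2 = (13 − 7) − 5 = 1, and the invariant factors of ∂_2 are all 1, so H_1 = Z.
  H_2: rank ker ∂_2 − rank ∂_3 = (6 − 5) − 0 = 1, and there is no ∂_3, so H_2 = Z.

As a check, the Euler characteristic is 9 − 13 + 6 = 2, which agrees with 2 − 1 + 1 = 2.

H_0 ≅ Z^2,  H_1 ≅ Z,  H_2 ≅ Z.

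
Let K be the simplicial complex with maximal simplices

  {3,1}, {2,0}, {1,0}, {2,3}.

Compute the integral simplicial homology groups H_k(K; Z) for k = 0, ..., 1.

H_0 = Z,  H_1 = Z.

Order the vertices as 0 < 1 < 2 < 3. Listing each simplex with vertices in this order, K has dimension 1 with simplices:

  0-simplices (4): [0], [1], [2], [3]
  1-simplices (4): [0,1], [0,2], [1,3], [2,3]

giving chain groups C_0 ≅ Z^4, C_1 ≅ Z^4.

∂_1: C_1 → C_0 maps an edge to its endpoints' difference, ∂[p,q] = q − p.
As a 4×4 matrix over Z this has rank 3, with invariant factors (1,1,1).

From H_k ≅ ker(∂_k) / im(∂_{k+1}) we obtain:

  H_0: rank C_0 − rank ∂_1 = 4 − 3 = 1, and the invariant factors of ∂_1 are all 1, so H_0 ≅ Z.
  H_1: rank ker ∂_1 − rank ∂_2 = (4 − 3) − 0 = 1, and there is no ∂_2, so H_1 ≅ Z.

As a check, the Euler characteristic is 4 − 4 = 0, which agrees with 1 − 1 = 0.
(K is a triangulation of the circle S^1.)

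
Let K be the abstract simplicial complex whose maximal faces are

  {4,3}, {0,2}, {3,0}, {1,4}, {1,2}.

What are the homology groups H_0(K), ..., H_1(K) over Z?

Order the vertices as 0 < 1 < 2 < 3 < 4. Listing each simplex with vertices in this order, K has dimension 1 with simplices:

  0-simplices (5): [0], [1], [2], [3], [4]
  1-simplices (5): [0,2], [0,3], [1,2], [1,4], [3,4]

Hence C_0 ≅ Z^5, C_1 ≅ Z^5.

Boundary ∂_1: C_1 → C_0 is given by ∂[p,q] = [q] − [p].
The resulting 5×5 matrix has rank 4, and its Smith normal form has invariant factors (1,1,1,1).

From H_k ≅ ker(∂_k) / im(∂_{k+1}) we obtain:

  H_0: rank C_0 − rank ∂_1 = 5 − 4 = 1, and the invariant factors of ∂_1 are all 1, so H_0 ≅ Z.
  H_1: rank ker ∂_1 − rank ∂_2 = (5 − 4) − 0 = 1, and there is no ∂_2, so H_1 ≅ Z.

As a check, the Euler characteristic is 5 − 5 = 0, which agrees with 1 − 1 = 0.

H_0 ≅ Z,  H_1 ≅ Z.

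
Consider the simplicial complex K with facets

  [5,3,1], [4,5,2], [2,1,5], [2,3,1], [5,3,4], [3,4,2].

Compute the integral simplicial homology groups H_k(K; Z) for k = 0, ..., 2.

Take the total order 1 < 2 < 3 < 4 < 5 on the vertex set. Then K (dimension 2) consists of the simplices:

  0-simplices (5): [1], [2], [3], [4], [5]
  1-simplices (9): [1,2], [1,3], [1,5], [2,3], [2,4], [2,5], [3,4], [3,5], [4,5]
  2-simplices (6): [1,2,3], [1,2,5], [1,3,5], [2,3,4], [2,4,5], [3,4,5]

Hence C_0 ≅ Z^5, C_1 ≅ Z^9, C_2 ≅ Z^6.

The boundary map ∂_1: C_1 → C_0 sends each edge [p,q] (with p < q) to q − p. For instance
  ∂[2,3] = [3] − [2].
This gives a 5×9 integer matrix of rank 4; reducing to Smith normal form yields diagonal entries (1,1,1,1).

Boundary ∂_2: C_2 → C_1 sends each 2-simplex [p,q,r] to [q,r] − [p,r] + [p,q]. For instance
  ∂[3,4,5] = [4,5] − [3,5] + [3,4],
  ∂[1,2,5] = [2,5] − [1,5] + [1,2].
This gives a 9×6 integer matrix of rank 5; reducing to Smith normal form yields diagonal entries (1,1,1,1,1).

Reading off H_k = ker ∂_k / im ∂_{k+1}:

  H_0: rank C_0 − rank ∂_1 = 5 − 4 = 1, and the invariant factors of ∂_1 are all 1, so H_0 = Z.
  H_1: rank ker ∂_1 − rank ∂_2 = (9 − 4) − 5 = 0, and the invariant factors of ∂_2 are all 1, so H_1 = 0.
  H_2: rank ker ∂_2 − rank ∂_3 = (6 − 5) − 0 = 1, and there is no ∂_3, so H_2 = Z.

H_0 ≅ Z,  H_1 = 0,  H_2 ≅ Z.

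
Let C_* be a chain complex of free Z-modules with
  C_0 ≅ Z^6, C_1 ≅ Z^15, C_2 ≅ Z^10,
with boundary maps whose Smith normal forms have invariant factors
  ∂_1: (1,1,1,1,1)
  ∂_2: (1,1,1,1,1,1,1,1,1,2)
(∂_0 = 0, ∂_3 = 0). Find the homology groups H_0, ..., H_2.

H_0: b_0 = 6 − 0 − 5 = 1; torsion from ∂_1 factors > 1: none. So H_0 ≅ Z.
H_1: b_1 = 15 − 5 − 10 = 0; torsion from ∂_2 factors > 1: [2]. So H_1 ≅ Z/2.
H_2: b_2 = 10 − 10 − 0 = 0; torsion from ∂_3 factors > 1: none. So H_2 ≅ 0.

H_0 ≅ Z,  H_1 ≅ Z/2,  H_2 = 0.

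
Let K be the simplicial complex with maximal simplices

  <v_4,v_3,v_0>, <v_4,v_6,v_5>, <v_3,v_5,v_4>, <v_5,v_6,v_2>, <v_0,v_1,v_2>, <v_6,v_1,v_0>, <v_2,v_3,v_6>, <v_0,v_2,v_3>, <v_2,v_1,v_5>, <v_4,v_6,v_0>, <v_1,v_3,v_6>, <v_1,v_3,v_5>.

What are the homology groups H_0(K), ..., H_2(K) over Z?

H_0 = Z,  H_1 = Z/2,  H_2 = 0.

Take the total order v_0 < v_1 < v_2 < v_3 < v_4 < v_5 < v_6 on the vertex set. Then K (dimension 2) consists of the simplices:

  0-simplices (7): [v_0], [v_1], [v_2], [v_3], [v_4], [v_5], [v_6]
  1-simplices (18): (18 of them)
  2-simplices (12): (12 of them)

so the chain groups are C_0 ≅ Z^7, C_1 ≅ Z^18, C_2 ≅ Z^12.

The boundary map ∂_1: C_1 → C_0 is given by ∂[p,q] = [q] − [p]. For instance
  ∂[v_3,v_5] = [v_5] − [v_3].
The 7×18 boundary matrix has rank 6 and Smith normal form diag(1,1,1,1,1,1).

The boundary map ∂_2: C_2 → C_1 maps a triangle to the signed sum of its edges. For instance
  ∂[v_1,v_2,v_5] = [v_2,v_5] − [v_1,v_5] + [v_1,v_2],
  ∂[v_4,v_5,v_6] = [v_5,v_6] − [v_4,v_6] + [v_4,v_5].
The 18×12 boundary matrix has rank 12 and Smith normal form diag(1,1,1,1,1,1,1,1,1,1,1,2).

Now H_k = ker ∂_k / im ∂_{k+1}, so:

  H_0: rank C_0 − rank ∂_1 = 7 − 6 = 1, and the invariant factors of ∂_1 are all 1, so H_0 = Z.
  H_1: rank ker ∂_1 − rank ∂_2 = (18 − 6) − 12 = 0, and ∂_2 has invariant factor 2 > 1, so H_1 = Z/2.
  H_2: rank ker ∂_2 − rank ∂_3 = (12 − 12) − 0 = 0, and there is no ∂_3, so H_2 = 0.

As a check, the Euler characteristic is 7 − 18 + 12 = 1, which agrees with 1 − 0 + 0 = 1.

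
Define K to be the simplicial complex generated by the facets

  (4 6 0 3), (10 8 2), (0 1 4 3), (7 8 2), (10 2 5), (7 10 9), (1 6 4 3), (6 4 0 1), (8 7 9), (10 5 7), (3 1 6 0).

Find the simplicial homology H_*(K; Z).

Take the total order 0 < 1 < 2 < 3 < 4 < 5 < 6 < 7 < 8 < 9 < 10 on the vertex set. Then K (dimension 3) consists of the simplices:

  0-simplices (11): [0], [1], [2], [3], [4], [5], [6], [7], [8], [9], [10]
  1-simplices (22): [0,1], [0,3], [0,4], [0,6], [1,3], [1,4], [1,6], [2,5], [2,7], [2,8], [2,10], [3,4], [3,6], [4,6], [5,7], [5,10], [7,8], [7,9], [7,10], [8,9], [8,10], [9,10]
  2-simplices (16): [0,1,3], [0,1,4], [0,1,6], [0,3,4], [0,3,6], [0,4,6], [1,3,4], [1,3,6], [1,4,6], [2,5,10], [2,7,8], [2,8,10], [3,4,6], [5,7,10], [7,8,9], [7,9,10]
  3-simplices (5): [0,1,3,4], [0,1,3,6], [0,1,4,6], [0,3,4,6], [1,3,4,6]

so the chain groups are C_0 ≅ Z^11, C_1 ≅ Z^22, C_2 ≅ Z^16, C_3 ≅ Z^5.

∂_1: C_1 → C_0 maps an edge to its endpoints' difference, ∂[p,q] = q − p.
The 11×22 boundary matrix has rank 9 and Smith normal form diag(1,1,1,1,1,1,1,1,1).

The boundary map ∂_2: C_2 → C_1 acts by ∂[p,q,r] = [q,r] − [p,r] + [p,q]. For instance
  ∂[0,1,3] = [1,3] − [0,3] + [0,1],
  ∂[0,1,4] = [1,4] − [0,4] + [0,1].
This gives a 22×16 integer matrix of rank 12; reducing to Smith normal form yields diagonal entries (1,1,1,1,1,1,1,1,1,1,1,1).

Boundary ∂_3: C_3 → C_2 sends each 3-simplex σ to the alternating sum Σ_i (−1)^i (σ with its i-th vertex removed). For instance
  ∂[0,1,4,6] = [1,4,6] − [0,4,6] + [0,1,6] − [0,1,4],
  ∂[0,1,3,4] = [1,3,4] − [0,3,4] + [0,1,4] − [0,1,3].
This gives a 16×5 integer matrix of rank 4; reducing to Smith normal form yields diagonal entries (1,1,1,1).

Now H_k = ker ∂_k / im ∂_{k+1}, so:

  H_0: rank C_0 − rank ∂_1 = 11 − 9 = 2, and the invariant factors of ∂_1 are all 1, so H_0 ≅ Z^2.
  H_1: rank ker ∂_1 − rank ∂_2 = (22 − 9) − 12 = 1, and the invariant factors of ∂_2 are all 1, so H_1 ≅ Z.
  H_2: rank ker ∂_2 − rank ∂_3 = (16 − 12) − 4 = 0, and the invariant factors of ∂_3 are all 1, so H_2 ≅ 0.
  H_3: rank ker ∂_3 − rank ∂_4 = (5 − 4) − 0 = 1, and there is no ∂_4, so H_3 ≅ Z.

As a check, the Euler characteristic is 11 − 22 + 16 − 5 = 0, which agrees with 2 − 1 + 0 − 1 = 0.
(K is a triangulation of the disjoint union of the 3-sphere S^3 and the cylinder S^1 x I.)

H_0 = Z^2,  H_1 = Z,  H_2 = 0,  H_3 = Z.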